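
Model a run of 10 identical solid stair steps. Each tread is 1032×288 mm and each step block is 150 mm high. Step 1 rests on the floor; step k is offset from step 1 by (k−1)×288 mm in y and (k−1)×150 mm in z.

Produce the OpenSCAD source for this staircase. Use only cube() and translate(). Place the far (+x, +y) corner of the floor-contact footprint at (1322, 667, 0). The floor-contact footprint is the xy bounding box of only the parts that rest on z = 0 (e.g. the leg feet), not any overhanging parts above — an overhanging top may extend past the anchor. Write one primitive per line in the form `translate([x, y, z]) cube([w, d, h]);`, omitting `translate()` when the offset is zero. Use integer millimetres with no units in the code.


translate([290, 379, 0]) cube([1032, 288, 150]);
translate([290, 667, 150]) cube([1032, 288, 150]);
translate([290, 955, 300]) cube([1032, 288, 150]);
translate([290, 1243, 450]) cube([1032, 288, 150]);
translate([290, 1531, 600]) cube([1032, 288, 150]);
translate([290, 1819, 750]) cube([1032, 288, 150]);
translate([290, 2107, 900]) cube([1032, 288, 150]);
translate([290, 2395, 1050]) cube([1032, 288, 150]);
translate([290, 2683, 1200]) cube([1032, 288, 150]);
translate([290, 2971, 1350]) cube([1032, 288, 150]);


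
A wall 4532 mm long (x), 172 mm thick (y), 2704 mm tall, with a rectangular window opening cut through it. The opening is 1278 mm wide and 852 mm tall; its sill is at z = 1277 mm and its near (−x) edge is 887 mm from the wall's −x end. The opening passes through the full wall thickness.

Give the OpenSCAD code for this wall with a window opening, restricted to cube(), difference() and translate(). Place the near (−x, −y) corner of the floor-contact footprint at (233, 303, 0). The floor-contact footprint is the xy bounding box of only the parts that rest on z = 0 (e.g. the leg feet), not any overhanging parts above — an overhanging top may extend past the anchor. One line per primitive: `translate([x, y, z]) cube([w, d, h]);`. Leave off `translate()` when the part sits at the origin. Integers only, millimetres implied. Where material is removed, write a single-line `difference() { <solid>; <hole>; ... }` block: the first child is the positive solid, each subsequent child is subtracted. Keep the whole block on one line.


difference() { translate([233, 303, 0]) cube([4532, 172, 2704]); translate([1120, 303, 1277]) cube([1278, 172, 852]); }


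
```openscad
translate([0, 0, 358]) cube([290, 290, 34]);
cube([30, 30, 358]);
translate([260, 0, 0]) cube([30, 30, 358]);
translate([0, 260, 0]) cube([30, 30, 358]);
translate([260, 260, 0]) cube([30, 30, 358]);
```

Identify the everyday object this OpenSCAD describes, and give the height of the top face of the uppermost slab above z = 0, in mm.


A stool. The seat height is 392 mm.

A 290×290×34 slab at z = 358 on four corner posts — a stool. The seat top is 358 + 34 = 392 mm.


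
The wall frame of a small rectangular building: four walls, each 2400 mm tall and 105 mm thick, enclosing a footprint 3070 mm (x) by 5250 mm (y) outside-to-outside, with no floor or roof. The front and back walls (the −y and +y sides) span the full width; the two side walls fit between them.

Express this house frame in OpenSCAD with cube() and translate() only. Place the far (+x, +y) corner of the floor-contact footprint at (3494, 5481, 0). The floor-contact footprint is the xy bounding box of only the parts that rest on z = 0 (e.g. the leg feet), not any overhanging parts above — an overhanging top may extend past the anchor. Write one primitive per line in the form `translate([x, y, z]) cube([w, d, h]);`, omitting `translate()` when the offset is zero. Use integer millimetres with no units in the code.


translate([424, 231, 0]) cube([3070, 105, 2400]);
translate([424, 5376, 0]) cube([3070, 105, 2400]);
translate([424, 336, 0]) cube([105, 5040, 2400]);
translate([3389, 336, 0]) cube([105, 5040, 2400]);


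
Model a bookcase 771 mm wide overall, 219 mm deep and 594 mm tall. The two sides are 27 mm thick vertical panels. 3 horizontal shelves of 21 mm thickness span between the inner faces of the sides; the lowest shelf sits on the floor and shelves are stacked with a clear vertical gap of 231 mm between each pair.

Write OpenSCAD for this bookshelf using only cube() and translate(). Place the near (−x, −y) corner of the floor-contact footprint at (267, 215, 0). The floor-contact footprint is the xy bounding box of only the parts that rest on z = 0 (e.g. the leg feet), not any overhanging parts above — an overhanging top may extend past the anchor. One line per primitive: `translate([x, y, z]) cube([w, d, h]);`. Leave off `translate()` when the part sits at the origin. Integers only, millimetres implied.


translate([267, 215, 0]) cube([27, 219, 594]);
translate([1011, 215, 0]) cube([27, 219, 594]);
translate([294, 215, 0]) cube([717, 219, 21]);
translate([294, 215, 252]) cube([717, 219, 21]);
translate([294, 215, 504]) cube([717, 219, 21]);


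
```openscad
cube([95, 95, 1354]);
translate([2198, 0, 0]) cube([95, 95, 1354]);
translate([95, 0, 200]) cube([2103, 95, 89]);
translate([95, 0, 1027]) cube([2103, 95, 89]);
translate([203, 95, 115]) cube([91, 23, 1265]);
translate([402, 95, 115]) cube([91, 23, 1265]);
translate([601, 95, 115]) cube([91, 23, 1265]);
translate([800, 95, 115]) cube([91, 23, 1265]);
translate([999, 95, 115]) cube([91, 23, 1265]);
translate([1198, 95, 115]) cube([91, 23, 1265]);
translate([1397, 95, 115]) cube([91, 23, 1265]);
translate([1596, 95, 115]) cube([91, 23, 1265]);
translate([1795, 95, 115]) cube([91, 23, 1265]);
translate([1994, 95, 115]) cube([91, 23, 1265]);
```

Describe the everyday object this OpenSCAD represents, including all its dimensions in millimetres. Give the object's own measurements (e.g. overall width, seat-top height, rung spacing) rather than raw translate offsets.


A fence section. Two 95×95 mm posts, 1354 mm tall, stand on the floor with a clear span of 2103 mm between their inner faces. Two horizontal rails of 95×89 mm section span the gap between the posts with their undersides at z = 200 mm and z = 1027 mm, flush with the posts' −y face. 10 pickets, each 91 mm wide, 23 mm thick and 1265 mm tall, are fixed to the +y face of the rails with their bottoms at z = 115 mm, spaced across the span with a 108 mm gap after the −x post and between neighbouring pickets, with 113 mm left before the +x post.


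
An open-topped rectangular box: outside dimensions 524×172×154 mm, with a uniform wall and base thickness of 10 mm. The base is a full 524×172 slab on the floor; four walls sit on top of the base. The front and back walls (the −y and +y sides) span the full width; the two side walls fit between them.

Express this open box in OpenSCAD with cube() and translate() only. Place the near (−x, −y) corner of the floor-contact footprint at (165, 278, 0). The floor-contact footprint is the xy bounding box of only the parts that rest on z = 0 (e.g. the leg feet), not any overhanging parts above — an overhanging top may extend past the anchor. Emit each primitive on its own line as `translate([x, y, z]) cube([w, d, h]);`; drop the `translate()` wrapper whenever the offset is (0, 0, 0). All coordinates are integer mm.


translate([165, 278, 0]) cube([524, 172, 10]);
translate([165, 278, 10]) cube([524, 10, 144]);
translate([165, 440, 10]) cube([524, 10, 144]);
translate([165, 288, 10]) cube([10, 152, 144]);
translate([679, 288, 10]) cube([10, 152, 144]);


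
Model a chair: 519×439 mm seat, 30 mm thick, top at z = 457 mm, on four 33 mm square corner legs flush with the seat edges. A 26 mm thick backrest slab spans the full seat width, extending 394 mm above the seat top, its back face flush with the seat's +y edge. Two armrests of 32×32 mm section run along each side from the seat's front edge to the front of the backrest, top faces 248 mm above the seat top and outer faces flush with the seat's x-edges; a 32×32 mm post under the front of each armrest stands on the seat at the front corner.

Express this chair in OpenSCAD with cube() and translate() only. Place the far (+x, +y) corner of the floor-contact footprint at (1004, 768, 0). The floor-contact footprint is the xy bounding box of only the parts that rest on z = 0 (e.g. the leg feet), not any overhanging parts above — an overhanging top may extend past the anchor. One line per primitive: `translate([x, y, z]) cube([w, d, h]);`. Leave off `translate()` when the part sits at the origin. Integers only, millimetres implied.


translate([485, 329, 427]) cube([519, 439, 30]);
translate([485, 329, 0]) cube([33, 33, 427]);
translate([971, 329, 0]) cube([33, 33, 427]);
translate([485, 735, 0]) cube([33, 33, 427]);
translate([971, 735, 0]) cube([33, 33, 427]);
translate([485, 742, 457]) cube([519, 26, 394]);
translate([485, 329, 673]) cube([32, 413, 32]);
translate([972, 329, 673]) cube([32, 413, 32]);
translate([485, 329, 457]) cube([32, 32, 216]);
translate([972, 329, 457]) cube([32, 32, 216]);


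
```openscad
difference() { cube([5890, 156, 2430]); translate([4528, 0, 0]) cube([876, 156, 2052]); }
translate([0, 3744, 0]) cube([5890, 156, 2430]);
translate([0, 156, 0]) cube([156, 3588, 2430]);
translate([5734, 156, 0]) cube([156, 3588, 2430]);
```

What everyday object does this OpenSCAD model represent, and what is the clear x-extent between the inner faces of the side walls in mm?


A single room. The interior width is 5578 mm.

Four walls enclosing a rectangle with a door in the front wall — a room. Outside width 5890 minus two 156 mm walls gives 5578 mm.


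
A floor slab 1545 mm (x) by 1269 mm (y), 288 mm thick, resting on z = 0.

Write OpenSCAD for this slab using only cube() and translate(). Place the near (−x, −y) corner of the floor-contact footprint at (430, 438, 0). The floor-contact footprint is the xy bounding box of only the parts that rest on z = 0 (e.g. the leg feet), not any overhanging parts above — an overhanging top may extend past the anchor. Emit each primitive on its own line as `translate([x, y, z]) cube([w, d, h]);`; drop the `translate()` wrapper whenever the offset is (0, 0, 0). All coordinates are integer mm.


translate([430, 438, 0]) cube([1545, 1269, 288]);


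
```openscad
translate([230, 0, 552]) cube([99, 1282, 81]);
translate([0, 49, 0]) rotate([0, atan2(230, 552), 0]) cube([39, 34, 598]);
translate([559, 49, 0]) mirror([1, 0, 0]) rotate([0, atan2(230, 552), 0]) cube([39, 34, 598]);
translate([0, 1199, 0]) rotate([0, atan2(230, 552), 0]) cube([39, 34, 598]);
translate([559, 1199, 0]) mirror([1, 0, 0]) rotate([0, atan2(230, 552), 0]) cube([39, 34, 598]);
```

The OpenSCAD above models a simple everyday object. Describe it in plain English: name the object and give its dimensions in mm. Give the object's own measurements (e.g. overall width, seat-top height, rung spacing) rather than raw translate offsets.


A sawhorse. A 99×1282×81 mm beam (x, y, z) sits on two A-frame leg pairs. Each pair is two raked legs of 39×34 mm section (34 mm along y) splaying symmetrically in x. Each leg rises 552 mm vertically over 230 mm of horizontal reach and is 598 mm long along its own axis. Every leg's outer bottom edge rests on the floor and its outer top edge meets a bottom edge of the beam — the left legs (tilting toward +x) meet the beam's −x bottom edge, the right legs (their mirror images, tilting toward −x) meet its +x bottom edge — so the leg tops tuck under the beam, the beam's underside is 552 mm above the floor, and the feet are 559 mm apart outside-to-outside with the beam centred between them. The two leg pairs are set in 49 mm from either end of the beam.


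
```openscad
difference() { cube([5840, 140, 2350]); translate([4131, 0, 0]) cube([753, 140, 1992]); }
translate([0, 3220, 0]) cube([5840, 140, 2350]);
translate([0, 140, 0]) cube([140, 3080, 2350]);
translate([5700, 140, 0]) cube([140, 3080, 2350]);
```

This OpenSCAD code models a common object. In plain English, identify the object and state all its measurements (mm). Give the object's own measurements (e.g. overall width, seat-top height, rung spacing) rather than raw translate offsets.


A single room: four walls, each 2350 mm tall and 140 mm thick, enclosing an outside footprint 5840×3360 mm (x × y), no floor or roof. The front and back walls (−y and +y sides) run the full x-width; the side walls fit between their inner faces. A door opening 753 mm wide and 1992 mm tall is cut through the front wall from the floor up, its −x edge 4131 mm from the wall's −x end.


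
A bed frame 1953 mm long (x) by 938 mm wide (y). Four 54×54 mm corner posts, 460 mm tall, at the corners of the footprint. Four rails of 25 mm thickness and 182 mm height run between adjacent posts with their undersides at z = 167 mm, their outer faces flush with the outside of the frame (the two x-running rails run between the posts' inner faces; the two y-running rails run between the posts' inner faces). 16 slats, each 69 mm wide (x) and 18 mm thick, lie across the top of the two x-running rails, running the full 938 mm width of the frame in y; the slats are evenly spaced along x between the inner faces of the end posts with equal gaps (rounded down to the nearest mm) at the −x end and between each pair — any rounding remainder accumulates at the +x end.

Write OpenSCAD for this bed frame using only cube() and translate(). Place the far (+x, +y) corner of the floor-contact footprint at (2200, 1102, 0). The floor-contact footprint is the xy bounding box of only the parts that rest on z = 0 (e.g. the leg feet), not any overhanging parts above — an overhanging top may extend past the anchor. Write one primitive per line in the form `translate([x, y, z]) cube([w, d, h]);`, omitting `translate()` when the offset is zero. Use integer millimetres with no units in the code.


// slat z = rail_z + rail_h = 167 + 182 = 349
// slat gap = ⌊(1845 − 16·69) / 17⌋ = 43
translate([247, 164, 0]) cube([54, 54, 460]);
translate([247, 1048, 0]) cube([54, 54, 460]);
translate([2146, 164, 0]) cube([54, 54, 460]);
translate([2146, 1048, 0]) cube([54, 54, 460]);
translate([301, 164, 167]) cube([1845, 25, 182]);
translate([301, 1077, 167]) cube([1845, 25, 182]);
translate([247, 218, 167]) cube([25, 830, 182]);
translate([2175, 218, 167]) cube([25, 830, 182]);
translate([344, 164, 349]) cube([69, 938, 18]);
translate([456, 164, 349]) cube([69, 938, 18]);
translate([568, 164, 349]) cube([69, 938, 18]);
translate([680, 164, 349]) cube([69, 938, 18]);
translate([792, 164, 349]) cube([69, 938, 18]);
translate([904, 164, 349]) cube([69, 938, 18]);
translate([1016, 164, 349]) cube([69, 938, 18]);
translate([1128, 164, 349]) cube([69, 938, 18]);
translate([1240, 164, 349]) cube([69, 938, 18]);
translate([1352, 164, 349]) cube([69, 938, 18]);
translate([1464, 164, 349]) cube([69, 938, 18]);
translate([1576, 164, 349]) cube([69, 938, 18]);
translate([1688, 164, 349]) cube([69, 938, 18]);
translate([1800, 164, 349]) cube([69, 938, 18]);
translate([1912, 164, 349]) cube([69, 938, 18]);
translate([2024, 164, 349]) cube([69, 938, 18]);


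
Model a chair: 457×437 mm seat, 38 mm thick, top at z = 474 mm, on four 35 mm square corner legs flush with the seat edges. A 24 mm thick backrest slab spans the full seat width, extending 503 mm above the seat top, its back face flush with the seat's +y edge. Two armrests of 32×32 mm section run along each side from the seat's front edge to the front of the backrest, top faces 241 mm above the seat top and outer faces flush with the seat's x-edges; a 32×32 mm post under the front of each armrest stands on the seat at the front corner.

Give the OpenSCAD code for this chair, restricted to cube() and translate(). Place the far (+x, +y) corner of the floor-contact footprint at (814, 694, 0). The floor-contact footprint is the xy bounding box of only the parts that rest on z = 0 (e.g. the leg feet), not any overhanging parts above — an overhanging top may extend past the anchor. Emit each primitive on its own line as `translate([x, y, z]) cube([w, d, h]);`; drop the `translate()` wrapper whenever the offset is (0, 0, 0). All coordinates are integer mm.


translate([357, 257, 436]) cube([457, 437, 38]);
translate([357, 257, 0]) cube([35, 35, 436]);
translate([779, 257, 0]) cube([35, 35, 436]);
translate([357, 659, 0]) cube([35, 35, 436]);
translate([779, 659, 0]) cube([35, 35, 436]);
translate([357, 670, 474]) cube([457, 24, 503]);
translate([357, 257, 683]) cube([32, 413, 32]);
translate([782, 257, 683]) cube([32, 413, 32]);
translate([357, 257, 474]) cube([32, 32, 209]);
translate([782, 257, 474]) cube([32, 32, 209]);


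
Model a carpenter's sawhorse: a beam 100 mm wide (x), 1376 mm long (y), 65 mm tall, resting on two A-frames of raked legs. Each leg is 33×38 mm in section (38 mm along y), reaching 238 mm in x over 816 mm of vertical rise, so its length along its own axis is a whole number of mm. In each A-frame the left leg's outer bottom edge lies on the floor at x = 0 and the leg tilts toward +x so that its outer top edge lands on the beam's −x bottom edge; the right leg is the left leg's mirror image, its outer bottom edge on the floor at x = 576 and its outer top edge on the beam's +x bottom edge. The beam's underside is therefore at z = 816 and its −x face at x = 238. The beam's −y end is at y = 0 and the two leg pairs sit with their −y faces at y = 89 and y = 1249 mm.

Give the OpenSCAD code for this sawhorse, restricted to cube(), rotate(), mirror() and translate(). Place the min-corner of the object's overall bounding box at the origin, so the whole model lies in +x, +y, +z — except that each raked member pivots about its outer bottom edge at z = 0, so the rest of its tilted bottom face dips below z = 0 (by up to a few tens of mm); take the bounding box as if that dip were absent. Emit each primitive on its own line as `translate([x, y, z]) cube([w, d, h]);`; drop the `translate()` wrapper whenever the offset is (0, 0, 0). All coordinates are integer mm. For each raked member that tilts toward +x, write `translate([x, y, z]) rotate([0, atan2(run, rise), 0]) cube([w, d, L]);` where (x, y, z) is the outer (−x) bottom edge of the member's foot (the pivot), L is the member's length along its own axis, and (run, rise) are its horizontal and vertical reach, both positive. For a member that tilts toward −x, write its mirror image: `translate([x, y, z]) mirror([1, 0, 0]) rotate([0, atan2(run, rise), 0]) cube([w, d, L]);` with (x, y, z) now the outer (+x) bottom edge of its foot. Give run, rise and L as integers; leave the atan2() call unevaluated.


translate([238, 0, 816]) cube([100, 1376, 65]);
translate([0, 89, 0]) rotate([0, atan2(238, 816), 0]) cube([33, 38, 850]);
translate([576, 89, 0]) mirror([1, 0, 0]) rotate([0, atan2(238, 816), 0]) cube([33, 38, 850]);
translate([0, 1249, 0]) rotate([0, atan2(238, 816), 0]) cube([33, 38, 850]);
translate([576, 1249, 0]) mirror([1, 0, 0]) rotate([0, atan2(238, 816), 0]) cube([33, 38, 850]);


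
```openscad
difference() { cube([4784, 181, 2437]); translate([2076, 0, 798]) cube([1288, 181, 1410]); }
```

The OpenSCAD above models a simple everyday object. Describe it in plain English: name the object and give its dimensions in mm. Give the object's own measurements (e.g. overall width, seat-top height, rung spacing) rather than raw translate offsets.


A wall 4784 mm long (x), 181 mm thick (y), 2437 mm tall, with a rectangular window opening cut through it. The opening is 1288 mm wide and 1410 mm tall; its sill is at z = 798 mm and its near (−x) edge is 2076 mm from the wall's −x end. The opening passes through the full wall thickness.


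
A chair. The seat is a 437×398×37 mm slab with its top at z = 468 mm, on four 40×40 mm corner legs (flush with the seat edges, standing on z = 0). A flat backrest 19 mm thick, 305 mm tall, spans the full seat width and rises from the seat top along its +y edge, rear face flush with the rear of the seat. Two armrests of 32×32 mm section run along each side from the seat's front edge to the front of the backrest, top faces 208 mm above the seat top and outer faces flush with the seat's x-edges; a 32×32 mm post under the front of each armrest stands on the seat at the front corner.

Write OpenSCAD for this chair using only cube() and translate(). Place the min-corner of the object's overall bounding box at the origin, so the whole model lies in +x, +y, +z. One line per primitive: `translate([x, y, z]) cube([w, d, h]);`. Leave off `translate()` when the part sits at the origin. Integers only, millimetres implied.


translate([0, 0, 431]) cube([437, 398, 37]);
cube([40, 40, 431]);
translate([397, 0, 0]) cube([40, 40, 431]);
translate([0, 358, 0]) cube([40, 40, 431]);
translate([397, 358, 0]) cube([40, 40, 431]);
translate([0, 379, 468]) cube([437, 19, 305]);
translate([0, 0, 644]) cube([32, 379, 32]);
translate([405, 0, 644]) cube([32, 379, 32]);
translate([0, 0, 468]) cube([32, 32, 176]);
translate([405, 0, 468]) cube([32, 32, 176]);


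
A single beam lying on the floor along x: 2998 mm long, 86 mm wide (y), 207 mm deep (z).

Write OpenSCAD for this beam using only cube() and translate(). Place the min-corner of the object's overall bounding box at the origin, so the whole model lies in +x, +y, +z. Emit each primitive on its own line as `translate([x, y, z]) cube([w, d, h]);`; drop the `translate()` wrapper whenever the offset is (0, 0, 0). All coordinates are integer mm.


cube([2998, 86, 207]);


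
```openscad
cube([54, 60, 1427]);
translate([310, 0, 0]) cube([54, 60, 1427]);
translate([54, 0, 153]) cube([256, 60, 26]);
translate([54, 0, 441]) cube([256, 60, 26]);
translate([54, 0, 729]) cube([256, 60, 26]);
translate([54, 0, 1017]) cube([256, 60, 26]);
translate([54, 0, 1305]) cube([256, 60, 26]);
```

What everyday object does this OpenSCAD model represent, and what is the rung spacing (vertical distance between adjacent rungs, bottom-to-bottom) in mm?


A ladder. The rung spacing is 288 mm.

Two tall 54×60 posts with 5 short bars between them — a ladder. Adjacent rungs sit at z = 153 and z = 441, so the spacing is 441 − 153 = 288 mm.


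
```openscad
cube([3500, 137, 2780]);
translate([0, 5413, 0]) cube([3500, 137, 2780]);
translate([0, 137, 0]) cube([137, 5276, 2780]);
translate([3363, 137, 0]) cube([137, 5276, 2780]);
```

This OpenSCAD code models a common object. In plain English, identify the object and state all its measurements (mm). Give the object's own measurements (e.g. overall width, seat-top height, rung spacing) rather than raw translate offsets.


The wall frame of a small rectangular building: four walls, each 2780 mm tall and 137 mm thick, enclosing a footprint 3500 mm (x) by 5550 mm (y) outside-to-outside, with no floor or roof. The front and back walls (the −y and +y sides) span the full width; the two side walls fit between them.


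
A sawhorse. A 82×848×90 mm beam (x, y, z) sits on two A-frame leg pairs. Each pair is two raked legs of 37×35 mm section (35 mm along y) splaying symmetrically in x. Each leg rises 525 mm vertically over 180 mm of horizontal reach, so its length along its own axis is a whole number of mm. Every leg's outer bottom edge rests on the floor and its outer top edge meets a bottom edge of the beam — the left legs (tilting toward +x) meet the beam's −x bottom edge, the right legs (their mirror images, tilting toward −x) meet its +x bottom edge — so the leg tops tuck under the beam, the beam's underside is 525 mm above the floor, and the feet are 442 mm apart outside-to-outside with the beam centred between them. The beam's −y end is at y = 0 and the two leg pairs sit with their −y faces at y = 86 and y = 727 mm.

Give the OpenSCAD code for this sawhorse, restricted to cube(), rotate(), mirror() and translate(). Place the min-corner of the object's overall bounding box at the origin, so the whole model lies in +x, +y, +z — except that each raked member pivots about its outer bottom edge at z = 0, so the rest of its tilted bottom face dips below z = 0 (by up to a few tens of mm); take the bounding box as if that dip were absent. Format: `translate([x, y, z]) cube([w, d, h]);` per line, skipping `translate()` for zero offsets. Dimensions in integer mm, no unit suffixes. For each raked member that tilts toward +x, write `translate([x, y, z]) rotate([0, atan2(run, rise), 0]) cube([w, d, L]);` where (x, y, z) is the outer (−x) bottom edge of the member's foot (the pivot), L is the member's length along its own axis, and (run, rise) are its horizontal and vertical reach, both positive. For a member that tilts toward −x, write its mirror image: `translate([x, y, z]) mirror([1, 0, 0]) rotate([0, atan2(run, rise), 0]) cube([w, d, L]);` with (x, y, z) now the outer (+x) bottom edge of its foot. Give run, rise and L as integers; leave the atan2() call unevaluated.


translate([180, 0, 525]) cube([82, 848, 90]);
translate([0, 86, 0]) rotate([0, atan2(180, 525), 0]) cube([37, 35, 555]);
translate([442, 86, 0]) mirror([1, 0, 0]) rotate([0, atan2(180, 525), 0]) cube([37, 35, 555]);
translate([0, 727, 0]) rotate([0, atan2(180, 525), 0]) cube([37, 35, 555]);
translate([442, 727, 0]) mirror([1, 0, 0]) rotate([0, atan2(180, 525), 0]) cube([37, 35, 555]);


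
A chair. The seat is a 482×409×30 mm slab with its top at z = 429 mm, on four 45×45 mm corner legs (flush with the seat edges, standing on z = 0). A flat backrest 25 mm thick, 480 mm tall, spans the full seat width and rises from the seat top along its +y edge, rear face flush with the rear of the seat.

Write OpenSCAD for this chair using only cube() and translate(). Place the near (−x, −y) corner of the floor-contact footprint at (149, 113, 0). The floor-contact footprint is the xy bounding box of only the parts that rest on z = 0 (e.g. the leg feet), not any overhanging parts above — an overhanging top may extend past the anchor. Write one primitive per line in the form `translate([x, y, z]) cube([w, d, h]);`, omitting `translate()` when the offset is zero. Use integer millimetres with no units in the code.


translate([149, 113, 399]) cube([482, 409, 30]);
translate([149, 113, 0]) cube([45, 45, 399]);
translate([586, 113, 0]) cube([45, 45, 399]);
translate([149, 477, 0]) cube([45, 45, 399]);
translate([586, 477, 0]) cube([45, 45, 399]);
translate([149, 497, 429]) cube([482, 25, 480]);


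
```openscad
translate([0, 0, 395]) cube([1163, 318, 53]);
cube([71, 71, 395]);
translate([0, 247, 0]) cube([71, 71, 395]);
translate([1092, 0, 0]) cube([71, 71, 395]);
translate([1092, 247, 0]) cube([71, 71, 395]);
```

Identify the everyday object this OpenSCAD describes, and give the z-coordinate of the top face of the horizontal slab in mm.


A bench. The seat-top height is 448 mm.

A long slab on four corner posts — a bench. The slab sits at z = 395 with thickness 53, so the top is 395 + 53 = 448 mm.


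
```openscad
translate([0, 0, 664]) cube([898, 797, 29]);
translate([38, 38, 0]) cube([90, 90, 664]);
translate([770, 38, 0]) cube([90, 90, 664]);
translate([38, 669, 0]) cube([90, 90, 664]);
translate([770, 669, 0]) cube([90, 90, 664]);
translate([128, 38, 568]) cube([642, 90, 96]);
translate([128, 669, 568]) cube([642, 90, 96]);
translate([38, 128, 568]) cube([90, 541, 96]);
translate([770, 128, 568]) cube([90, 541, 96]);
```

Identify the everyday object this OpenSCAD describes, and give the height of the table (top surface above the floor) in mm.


A table. The table height is 693 mm.

A 898×797×29 slab sits at z = 664 on four 90 mm square posts — a table. The top surface is at 664 + 29 = 693 mm.


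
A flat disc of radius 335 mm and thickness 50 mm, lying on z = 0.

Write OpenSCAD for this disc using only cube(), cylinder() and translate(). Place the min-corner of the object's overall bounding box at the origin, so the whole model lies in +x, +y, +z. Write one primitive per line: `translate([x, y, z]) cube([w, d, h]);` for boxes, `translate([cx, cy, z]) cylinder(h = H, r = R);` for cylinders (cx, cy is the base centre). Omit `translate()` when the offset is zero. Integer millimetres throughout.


translate([335, 335, 0]) cylinder(h = 50, r = 335);


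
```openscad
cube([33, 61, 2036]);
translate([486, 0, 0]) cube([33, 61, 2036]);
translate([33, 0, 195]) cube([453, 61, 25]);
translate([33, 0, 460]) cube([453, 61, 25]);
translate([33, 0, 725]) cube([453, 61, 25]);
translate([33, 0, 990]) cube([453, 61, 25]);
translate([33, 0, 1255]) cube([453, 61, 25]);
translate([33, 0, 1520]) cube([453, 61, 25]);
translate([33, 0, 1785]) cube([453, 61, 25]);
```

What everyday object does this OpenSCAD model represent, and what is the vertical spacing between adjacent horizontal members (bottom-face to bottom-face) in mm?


A ladder. The rung spacing is 265 mm.

Two tall 33×61 posts with 7 short bars between them — a ladder. Adjacent rungs sit at z = 195 and z = 460, so the spacing is 460 − 195 = 265 mm.


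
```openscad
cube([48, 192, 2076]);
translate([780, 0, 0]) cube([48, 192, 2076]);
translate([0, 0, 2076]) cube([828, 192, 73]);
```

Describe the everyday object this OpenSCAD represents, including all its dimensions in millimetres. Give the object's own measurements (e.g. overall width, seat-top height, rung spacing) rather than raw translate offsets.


A door frame. The clear opening is 732 mm wide and 2076 mm high. Two 48 mm wide jambs, 192 mm deep, stand either side of the opening from the floor to the top of the opening. A 73 mm thick head sits across the top of both jambs, spanning the full outside width of the frame.


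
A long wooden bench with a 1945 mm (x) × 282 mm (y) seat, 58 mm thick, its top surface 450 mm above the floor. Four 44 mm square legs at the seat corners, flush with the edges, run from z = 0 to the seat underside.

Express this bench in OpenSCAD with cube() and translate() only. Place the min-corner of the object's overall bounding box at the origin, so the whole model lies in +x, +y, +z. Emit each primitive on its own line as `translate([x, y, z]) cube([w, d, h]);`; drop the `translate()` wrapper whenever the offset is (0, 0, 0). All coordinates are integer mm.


translate([0, 0, 392]) cube([1945, 282, 58]);
cube([44, 44, 392]);
translate([0, 238, 0]) cube([44, 44, 392]);
translate([1901, 0, 0]) cube([44, 44, 392]);
translate([1901, 238, 0]) cube([44, 44, 392]);


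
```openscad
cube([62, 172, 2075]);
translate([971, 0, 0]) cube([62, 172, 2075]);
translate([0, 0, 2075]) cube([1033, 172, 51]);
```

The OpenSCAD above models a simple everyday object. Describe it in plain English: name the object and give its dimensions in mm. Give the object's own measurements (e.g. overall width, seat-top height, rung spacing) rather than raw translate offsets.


A door frame. The clear opening is 909 mm wide and 2075 mm high. Two 62 mm wide jambs, 172 mm deep, stand either side of the opening from the floor to the top of the opening. A 51 mm thick head sits across the top of both jambs, spanning the full outside width of the frame.


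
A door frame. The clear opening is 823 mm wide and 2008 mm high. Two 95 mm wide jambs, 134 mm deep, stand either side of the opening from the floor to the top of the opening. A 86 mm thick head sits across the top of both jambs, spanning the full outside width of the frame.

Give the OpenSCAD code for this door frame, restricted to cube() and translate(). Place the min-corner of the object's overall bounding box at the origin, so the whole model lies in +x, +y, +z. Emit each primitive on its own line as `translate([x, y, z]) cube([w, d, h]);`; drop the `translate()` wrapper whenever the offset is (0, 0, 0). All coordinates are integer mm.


cube([95, 134, 2008]);
translate([918, 0, 0]) cube([95, 134, 2008]);
translate([0, 0, 2008]) cube([1013, 134, 86]);


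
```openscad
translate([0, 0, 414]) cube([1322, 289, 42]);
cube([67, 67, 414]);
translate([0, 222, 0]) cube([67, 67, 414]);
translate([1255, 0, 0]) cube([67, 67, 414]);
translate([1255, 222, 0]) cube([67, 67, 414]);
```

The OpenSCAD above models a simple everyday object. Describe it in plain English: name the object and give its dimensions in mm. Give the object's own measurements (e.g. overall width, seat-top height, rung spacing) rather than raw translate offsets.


A bench: a 1322×289 mm seat slab, 42 mm thick, top at z = 456 mm, on four 67×67 mm square legs flush with the seat corners and standing on z = 0.


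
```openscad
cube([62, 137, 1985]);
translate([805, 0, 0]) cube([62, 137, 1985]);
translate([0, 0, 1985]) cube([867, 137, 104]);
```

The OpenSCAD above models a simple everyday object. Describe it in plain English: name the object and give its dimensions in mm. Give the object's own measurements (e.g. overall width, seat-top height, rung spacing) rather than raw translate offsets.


A door frame. The clear opening is 743 mm wide and 1985 mm high. Two 62 mm wide jambs, 137 mm deep, stand either side of the opening from the floor to the top of the opening. A 104 mm thick head sits across the top of both jambs, spanning the full outside width of the frame.


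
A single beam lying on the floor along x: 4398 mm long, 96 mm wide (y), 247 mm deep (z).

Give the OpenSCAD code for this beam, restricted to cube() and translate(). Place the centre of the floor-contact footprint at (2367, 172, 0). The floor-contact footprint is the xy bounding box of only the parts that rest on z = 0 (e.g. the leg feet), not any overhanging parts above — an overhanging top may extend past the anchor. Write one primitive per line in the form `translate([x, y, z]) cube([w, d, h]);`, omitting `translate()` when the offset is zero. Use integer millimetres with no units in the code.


translate([168, 124, 0]) cube([4398, 96, 247]);


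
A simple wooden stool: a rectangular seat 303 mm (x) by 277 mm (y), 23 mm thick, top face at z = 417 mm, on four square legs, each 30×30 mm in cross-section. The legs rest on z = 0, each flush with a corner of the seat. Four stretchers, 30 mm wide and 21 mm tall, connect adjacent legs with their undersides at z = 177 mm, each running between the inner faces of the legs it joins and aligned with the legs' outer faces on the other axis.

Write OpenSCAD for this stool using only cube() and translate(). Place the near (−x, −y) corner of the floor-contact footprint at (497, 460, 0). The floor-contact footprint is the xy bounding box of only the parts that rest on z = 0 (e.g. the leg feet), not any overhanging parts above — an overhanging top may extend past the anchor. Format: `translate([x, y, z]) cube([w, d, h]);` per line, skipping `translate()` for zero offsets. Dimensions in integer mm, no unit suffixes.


translate([497, 460, 394]) cube([303, 277, 23]);
translate([497, 460, 0]) cube([30, 30, 394]);
translate([770, 460, 0]) cube([30, 30, 394]);
translate([497, 707, 0]) cube([30, 30, 394]);
translate([770, 707, 0]) cube([30, 30, 394]);
translate([527, 460, 177]) cube([243, 30, 21]);
translate([527, 707, 177]) cube([243, 30, 21]);
translate([497, 490, 177]) cube([30, 217, 21]);
translate([770, 490, 177]) cube([30, 217, 21]);


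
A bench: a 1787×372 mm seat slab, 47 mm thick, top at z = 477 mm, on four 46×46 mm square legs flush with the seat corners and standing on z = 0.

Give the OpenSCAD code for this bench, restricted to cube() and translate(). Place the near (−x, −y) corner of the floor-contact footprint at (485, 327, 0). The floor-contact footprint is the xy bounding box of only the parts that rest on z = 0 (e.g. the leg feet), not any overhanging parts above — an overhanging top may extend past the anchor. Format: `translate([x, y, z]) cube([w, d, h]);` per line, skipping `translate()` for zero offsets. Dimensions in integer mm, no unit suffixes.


translate([485, 327, 430]) cube([1787, 372, 47]);
translate([485, 327, 0]) cube([46, 46, 430]);
translate([485, 653, 0]) cube([46, 46, 430]);
translate([2226, 327, 0]) cube([46, 46, 430]);
translate([2226, 653, 0]) cube([46, 46, 430]);


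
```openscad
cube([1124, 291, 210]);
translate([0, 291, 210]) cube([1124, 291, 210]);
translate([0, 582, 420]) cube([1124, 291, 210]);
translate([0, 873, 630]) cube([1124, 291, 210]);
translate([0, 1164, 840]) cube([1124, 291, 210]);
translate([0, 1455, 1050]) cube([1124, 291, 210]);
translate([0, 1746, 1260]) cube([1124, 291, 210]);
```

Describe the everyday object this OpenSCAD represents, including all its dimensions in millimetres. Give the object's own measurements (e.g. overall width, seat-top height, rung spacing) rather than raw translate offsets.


A straight staircase of 7 solid steps. Each step is 1124 mm wide (x), 291 mm deep (y, the going) and 210 mm tall (the rise). The first step rests on the floor; each subsequent step sits one going further in +y and one rise higher in +z, directly behind and above the previous step with no overlap.


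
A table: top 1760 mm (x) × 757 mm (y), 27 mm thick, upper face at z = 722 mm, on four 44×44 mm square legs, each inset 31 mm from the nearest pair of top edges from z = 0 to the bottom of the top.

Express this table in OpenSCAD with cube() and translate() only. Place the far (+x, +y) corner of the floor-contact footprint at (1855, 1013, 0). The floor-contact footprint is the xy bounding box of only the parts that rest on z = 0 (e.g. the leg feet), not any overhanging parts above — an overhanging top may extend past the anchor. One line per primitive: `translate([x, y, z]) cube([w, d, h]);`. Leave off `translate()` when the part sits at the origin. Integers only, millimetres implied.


translate([126, 287, 695]) cube([1760, 757, 27]);
translate([157, 318, 0]) cube([44, 44, 695]);
translate([1811, 318, 0]) cube([44, 44, 695]);
translate([157, 969, 0]) cube([44, 44, 695]);
translate([1811, 969, 0]) cube([44, 44, 695]);


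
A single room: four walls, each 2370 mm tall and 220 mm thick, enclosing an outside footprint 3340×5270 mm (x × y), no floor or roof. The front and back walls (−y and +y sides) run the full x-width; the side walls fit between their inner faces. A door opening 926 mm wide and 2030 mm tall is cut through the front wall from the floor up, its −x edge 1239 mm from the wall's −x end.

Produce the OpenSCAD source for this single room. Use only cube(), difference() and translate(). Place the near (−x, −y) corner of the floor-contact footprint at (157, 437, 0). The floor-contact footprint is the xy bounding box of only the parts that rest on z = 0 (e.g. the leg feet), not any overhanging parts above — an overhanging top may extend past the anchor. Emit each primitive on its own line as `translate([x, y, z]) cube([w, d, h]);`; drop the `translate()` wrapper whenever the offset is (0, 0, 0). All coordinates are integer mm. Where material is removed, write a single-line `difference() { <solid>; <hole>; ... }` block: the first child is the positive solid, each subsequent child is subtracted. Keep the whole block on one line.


difference() { translate([157, 437, 0]) cube([3340, 220, 2370]); translate([1396, 437, 0]) cube([926, 220, 2030]); }
translate([157, 5487, 0]) cube([3340, 220, 2370]);
translate([157, 657, 0]) cube([220, 4830, 2370]);
translate([3277, 657, 0]) cube([220, 4830, 2370]);


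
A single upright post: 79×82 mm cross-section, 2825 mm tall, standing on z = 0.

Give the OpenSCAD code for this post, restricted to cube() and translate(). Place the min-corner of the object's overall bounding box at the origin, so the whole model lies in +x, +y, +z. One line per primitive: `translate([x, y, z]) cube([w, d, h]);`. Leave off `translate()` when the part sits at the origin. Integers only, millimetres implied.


cube([79, 82, 2825]);


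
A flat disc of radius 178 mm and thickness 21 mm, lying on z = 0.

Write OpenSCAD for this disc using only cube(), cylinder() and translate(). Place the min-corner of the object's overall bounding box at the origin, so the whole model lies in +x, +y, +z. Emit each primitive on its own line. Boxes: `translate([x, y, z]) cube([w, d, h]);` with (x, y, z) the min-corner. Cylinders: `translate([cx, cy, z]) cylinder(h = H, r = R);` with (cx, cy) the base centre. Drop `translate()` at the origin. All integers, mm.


translate([178, 178, 0]) cylinder(h = 21, r = 178);


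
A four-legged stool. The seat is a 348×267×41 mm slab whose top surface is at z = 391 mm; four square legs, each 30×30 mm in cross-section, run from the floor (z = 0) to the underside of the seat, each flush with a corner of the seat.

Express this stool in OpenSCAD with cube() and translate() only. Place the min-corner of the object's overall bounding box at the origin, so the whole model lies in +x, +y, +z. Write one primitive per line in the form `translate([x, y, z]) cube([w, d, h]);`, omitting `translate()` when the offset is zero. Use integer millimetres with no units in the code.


translate([0, 0, 350]) cube([348, 267, 41]);
cube([30, 30, 350]);
translate([318, 0, 0]) cube([30, 30, 350]);
translate([0, 237, 0]) cube([30, 30, 350]);
translate([318, 237, 0]) cube([30, 30, 350]);
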